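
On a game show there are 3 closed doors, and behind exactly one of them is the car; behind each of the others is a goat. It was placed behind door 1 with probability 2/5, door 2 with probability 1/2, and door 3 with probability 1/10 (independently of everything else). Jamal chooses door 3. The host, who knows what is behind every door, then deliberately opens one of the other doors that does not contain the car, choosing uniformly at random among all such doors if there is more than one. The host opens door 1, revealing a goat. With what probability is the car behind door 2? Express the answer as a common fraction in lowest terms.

10/11

Apply Bayes' rule, conditioning on where the car actually is.
If it is behind door 1 (prior 2/5): the host opened door 1, so this case is ruled out; weight (2/5)·0 = 0.
If it is behind door 2 (prior 1/2): the host has no choice, probability 1; weight (1/2)·1 = 1/2.
If it is behind door 3 (prior 1/10): the host has 2 equally likely choices, so probability 1/2; weight (1/10)·(1/2) = 1/20.
The weights sum to 11/20.
So P(the car behind door 2 | the host opened door 1) = (1/2) / (11/20) = 10/11.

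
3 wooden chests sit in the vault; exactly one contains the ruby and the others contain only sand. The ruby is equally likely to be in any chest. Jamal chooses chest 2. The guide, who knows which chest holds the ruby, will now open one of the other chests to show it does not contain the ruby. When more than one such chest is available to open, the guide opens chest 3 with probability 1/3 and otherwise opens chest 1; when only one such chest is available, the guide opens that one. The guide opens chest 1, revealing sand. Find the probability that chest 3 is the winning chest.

Consider each possible location of the ruby in turn.
If it is in chest 1 (prior 1/3): the guide opened chest 1, so this case is ruled out; weight (1/3)·0 = 0.
If it is in chest 2 (prior 1/3): chest 3 is available but not opened, probability 2/3; weight (1/3)·(2/3) = 2/9.
If it is in chest 3 (prior 1/3): only chest 1 is available, probability 1; weight (1/3)·1 = 1/3.
The weights sum to 5/9.
So P(the ruby in chest 3 | the guide opened chest 1) = (1/3) / (5/9) = 3/5.

3/5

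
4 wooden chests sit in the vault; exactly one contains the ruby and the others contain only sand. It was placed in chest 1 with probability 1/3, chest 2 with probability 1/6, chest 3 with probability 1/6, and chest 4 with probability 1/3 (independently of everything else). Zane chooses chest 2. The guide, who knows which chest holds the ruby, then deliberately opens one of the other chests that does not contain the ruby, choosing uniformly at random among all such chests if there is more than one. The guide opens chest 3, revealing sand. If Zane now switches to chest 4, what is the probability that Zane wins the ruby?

3/7

Consider each possible location of the ruby in turn.
If it is in either of chests 1 and 4 (prior 1/3 each): the guide has 2 equally likely choices, so probability 1/2; weight (1/3)·(1/2) = 1/6 each.
If it is in chest 2 (prior 1/6): the guide has 3 equally likely choices, so probability 1/3; weight (1/6)·(1/3) = 1/18.
If it is in chest 3 (prior 1/6): the guide opened chest 3, so this case is ruled out; weight (1/6)·0 = 0.
The weights sum to 7/18.
So P(the ruby in chest 4 | the guide opened chest 3) = (1/6) / (7/18) = 3/7.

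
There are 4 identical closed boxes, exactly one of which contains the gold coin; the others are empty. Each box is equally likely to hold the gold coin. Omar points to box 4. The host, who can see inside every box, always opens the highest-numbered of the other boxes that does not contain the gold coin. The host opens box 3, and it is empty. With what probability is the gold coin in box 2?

1/3

Consider each possible location of the gold coin in turn.
If it is in any of boxes 1, 2, and 4 (prior 1/4 each): box 3 is the highest-numbered option available, probability 1; weight (1/4)·1 = 1/4 each.
If it is in box 3 (prior 1/4): the host opened box 3, so this case is ruled out; weight (1/4)·0 = 0.
The weights sum to 3/4.
So P(the gold coin in box 2 | the host opened box 3) = (1/4) / (3/4) = 1/3.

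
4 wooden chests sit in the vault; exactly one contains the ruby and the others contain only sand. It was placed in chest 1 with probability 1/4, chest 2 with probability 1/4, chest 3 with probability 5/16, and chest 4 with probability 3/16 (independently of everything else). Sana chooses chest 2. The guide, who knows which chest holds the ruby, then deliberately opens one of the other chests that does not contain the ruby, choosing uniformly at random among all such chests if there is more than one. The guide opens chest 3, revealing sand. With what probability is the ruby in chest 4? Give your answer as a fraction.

Condition on the true location of the ruby.
If it is in chest 1 (prior 1/4): the guide has 2 equally likely choices, so probability 1/2; weight (1/4)·(1/2) = 1/8.
If it is in chest 2 (prior 1/4): the guide has 3 equally likely choices, so probability 1/3; weight (1/4)·(1/3) = 1/12.
If it is in chest 3 (prior 5/16): the guide opened chest 3, so this case is ruled out; weight (5/16)·0 = 0.
If it is in chest 4 (prior 3/16): the guide has 2 equally likely choices, so probability 1/2; weight (3/16)·(1/2) = 3/32.
The weights sum to 29/96.
So P(the ruby in chest 4 | the guide opened chest 3) = (3/32) / (29/96) = 9/29.

9/29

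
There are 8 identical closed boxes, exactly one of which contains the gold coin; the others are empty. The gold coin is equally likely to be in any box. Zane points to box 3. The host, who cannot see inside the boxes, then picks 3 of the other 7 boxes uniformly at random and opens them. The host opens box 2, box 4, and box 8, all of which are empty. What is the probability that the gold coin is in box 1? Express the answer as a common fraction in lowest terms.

1/5

Condition on the true location of the gold coin.
If it is in any of boxes 1, 3, 5, 6, and 7 (prior 1/8 each): the host picks exactly this set with probability 1/35 regardless, and none is the prize; weight (1/8)·(1/35) = 1/280 each.
If it is in any of boxes 2, 4, and 8 (prior 1/8 each): that box was opened and seen not to hold the prize — ruled out; weight (1/8)·0 = 0 each.
The weights sum to 1/56.
So P(the gold coin in box 1 | the host opened box 2, box 4, and box 8) = (1/280) / (1/56) = 1/5.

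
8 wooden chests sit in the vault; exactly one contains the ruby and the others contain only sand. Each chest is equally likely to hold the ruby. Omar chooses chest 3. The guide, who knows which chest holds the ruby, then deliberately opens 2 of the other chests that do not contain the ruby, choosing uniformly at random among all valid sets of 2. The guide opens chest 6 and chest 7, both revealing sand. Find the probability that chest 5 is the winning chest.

7/40

Apply Bayes' rule, conditioning on where the ruby actually is.
If it is in any of chests 1, 2, 4, 5, and 8 (prior 1/8 each): the guide has 15 equally likely choices, so probability 1/15; weight (1/8)·(1/15) = 1/120 each.
If it is in chest 3 (prior 1/8): the guide has 21 equally likely choices, so probability 1/21; weight (1/8)·(1/21) = 1/168.
If it is in either of chests 6 and 7 (prior 1/8 each): that chest was opened and seen not to hold the prize — ruled out; weight (1/8)·0 = 0 each.
The weights sum to 1/21.
So P(the ruby in chest 5 | the guide opened chest 6 and chest 7) = (1/120) / (1/21) = 7/40.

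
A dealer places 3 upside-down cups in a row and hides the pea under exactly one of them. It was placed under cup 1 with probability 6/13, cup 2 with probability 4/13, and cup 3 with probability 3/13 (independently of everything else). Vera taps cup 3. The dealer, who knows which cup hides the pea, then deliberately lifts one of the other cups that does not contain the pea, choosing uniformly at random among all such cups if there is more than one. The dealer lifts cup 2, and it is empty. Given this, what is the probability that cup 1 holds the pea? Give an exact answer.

Consider each possible location of the pea in turn.
If it is under cup 1 (prior 6/13): the dealer has no choice, probability 1; weight (6/13)·1 = 6/13.
If it is under cup 2 (prior 4/13): the dealer opened cup 2, so this case is ruled out; weight (4/13)·0 = 0.
If it is under cup 3 (prior 3/13): the dealer has 2 equally likely choices, so probability 1/2; weight (3/13)·(1/2) = 3/26.
The weights sum to 15/26.
So P(the pea under cup 1 | the dealer opened cup 2) = (6/13) / (15/26) = 4/5.

4/5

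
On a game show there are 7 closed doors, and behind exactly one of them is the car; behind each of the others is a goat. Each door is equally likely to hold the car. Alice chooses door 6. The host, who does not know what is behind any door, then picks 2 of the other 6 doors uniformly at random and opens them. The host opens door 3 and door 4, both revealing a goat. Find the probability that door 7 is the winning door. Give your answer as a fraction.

1/5

Condition on the true location of the car.
If it is behind any of doors 1, 2, 5, 6, and 7 (prior 1/7 each): the host picks exactly this set with probability 1/15 regardless, and none is the prize; weight (1/7)·(1/15) = 1/105 each.
If it is behind either of doors 3 and 4 (prior 1/7 each): that door was opened and seen not to hold the prize — ruled out; weight (1/7)·0 = 0 each.
The weights sum to 1/21.
So P(the car behind door 7 | the host opened door 3 and door 4) = (1/105) / (1/21) = 1/5.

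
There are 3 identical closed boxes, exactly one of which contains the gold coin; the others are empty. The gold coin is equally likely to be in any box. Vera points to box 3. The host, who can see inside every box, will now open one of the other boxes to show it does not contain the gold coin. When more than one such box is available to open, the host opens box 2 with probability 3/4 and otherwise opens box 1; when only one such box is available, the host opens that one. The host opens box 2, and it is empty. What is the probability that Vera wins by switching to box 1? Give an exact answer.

Consider each possible location of the gold coin in turn.
If it is in box 1 (prior 1/3): only box 2 is available, probability 1; weight (1/3)·1 = 1/3.
If it is in box 2 (prior 1/3): the host opened box 2, so this case is ruled out; weight (1/3)·0 = 0.
If it is in box 3 (prior 1/3): box 2 is available, opened with probability 3/4; weight (1/3)·(3/4) = 1/4.
The weights sum to 7/12.
So P(the gold coin in box 1 | the host opened box 2) = (1/3) / (7/12) = 4/7.

4/7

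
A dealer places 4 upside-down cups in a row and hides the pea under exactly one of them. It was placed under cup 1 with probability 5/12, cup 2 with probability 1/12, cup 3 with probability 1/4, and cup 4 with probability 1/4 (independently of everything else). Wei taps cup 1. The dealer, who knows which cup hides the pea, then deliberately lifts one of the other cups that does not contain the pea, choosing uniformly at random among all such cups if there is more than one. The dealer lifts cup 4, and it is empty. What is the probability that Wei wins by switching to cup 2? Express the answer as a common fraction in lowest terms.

3/22

Apply Bayes' rule, conditioning on where the pea actually is.
If it is under cup 1 (prior 5/12): the dealer has 3 equally likely choices, so probability 1/3; weight (5/12)·(1/3) = 5/36.
If it is under cup 2 (prior 1/12): the dealer has 2 equally likely choices, so probability 1/2; weight (1/12)·(1/2) = 1/24.
If it is under cup 3 (prior 1/4): the dealer has 2 equally likely choices, so probability 1/2; weight (1/4)·(1/2) = 1/8.
If it is under cup 4 (prior 1/4): the dealer opened cup 4, so this case is ruled out; weight (1/4)·0 = 0.
The weights sum to 11/36.
So P(the pea under cup 2 | the dealer opened cup 4) = (1/24) / (11/36) = 3/22.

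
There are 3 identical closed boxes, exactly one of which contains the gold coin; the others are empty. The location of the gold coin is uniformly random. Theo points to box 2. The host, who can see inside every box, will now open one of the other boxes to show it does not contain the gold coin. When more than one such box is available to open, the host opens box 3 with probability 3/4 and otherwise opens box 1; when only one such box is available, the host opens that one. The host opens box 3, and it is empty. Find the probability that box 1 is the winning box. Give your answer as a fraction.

Apply Bayes' rule, conditioning on where the gold coin actually is.
If it is in box 1 (prior 1/3): only box 3 is available, probability 1; weight (1/3)·1 = 1/3.
If it is in box 2 (prior 1/3): box 3 is available, opened with probability 3/4; weight (1/3)·(3/4) = 1/4.
If it is in box 3 (prior 1/3): the host opened box 3, so this case is ruled out; weight (1/3)·0 = 0.
The weights sum to 7/12.
So P(the gold coin in box 1 | the host opened box 3) = (1/3) / (7/12) = 4/7.

4/7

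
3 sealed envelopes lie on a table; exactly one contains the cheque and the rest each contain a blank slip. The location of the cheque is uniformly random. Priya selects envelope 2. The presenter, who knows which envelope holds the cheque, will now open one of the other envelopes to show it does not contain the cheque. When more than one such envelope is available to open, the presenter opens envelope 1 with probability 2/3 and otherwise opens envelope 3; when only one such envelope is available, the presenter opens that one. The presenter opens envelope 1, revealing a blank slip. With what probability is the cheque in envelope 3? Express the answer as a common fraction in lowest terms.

Consider each possible location of the cheque in turn.
If it is in envelope 1 (prior 1/3): the presenter opened envelope 1, so this case is ruled out; weight (1/3)·0 = 0.
If it is in envelope 2 (prior 1/3): envelope 1 is available, opened with probability 2/3; weight (1/3)·(2/3) = 2/9.
If it is in envelope 3 (prior 1/3): only envelope 1 is available, probability 1; weight (1/3)·1 = 1/3.
The weights sum to 5/9.
So P(the cheque in envelope 3 | the presenter opened envelope 1) = (1/3) / (5/9) = 3/5.

3/5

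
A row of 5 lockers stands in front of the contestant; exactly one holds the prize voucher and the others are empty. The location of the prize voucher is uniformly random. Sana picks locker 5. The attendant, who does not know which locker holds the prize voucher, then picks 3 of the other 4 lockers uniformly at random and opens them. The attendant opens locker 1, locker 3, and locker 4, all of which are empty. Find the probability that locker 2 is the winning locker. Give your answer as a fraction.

1/2

Apply Bayes' rule, conditioning on where the prize voucher actually is.
If it is in any of lockers 1, 3, and 4 (prior 1/5 each): that locker was opened and seen not to hold the prize — ruled out; weight (1/5)·0 = 0 each.
If it is in either of lockers 2 and 5 (prior 1/5 each): the attendant picks exactly this set with probability 1/4 regardless, and none is the prize; weight (1/5)·(1/4) = 1/20 each.
The weights sum to 1/10.
So P(the prize voucher in locker 2 | the attendant opened locker 1, locker 3, and locker 4) = (1/20) / (1/10) = 1/2.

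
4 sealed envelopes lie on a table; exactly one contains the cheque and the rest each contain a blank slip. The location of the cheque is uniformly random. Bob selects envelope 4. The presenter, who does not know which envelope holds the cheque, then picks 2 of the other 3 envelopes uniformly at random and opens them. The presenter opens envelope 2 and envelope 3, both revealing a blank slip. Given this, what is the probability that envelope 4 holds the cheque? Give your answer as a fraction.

Condition on the true location of the cheque.
If it is in either of envelopes 1 and 4 (prior 1/4 each): the presenter picks exactly this set with probability 1/3 regardless, and none is the prize; weight (1/4)·(1/3) = 1/12 each.
If it is in either of envelopes 2 and 3 (prior 1/4 each): that envelope was opened and seen not to hold the prize — ruled out; weight (1/4)·0 = 0 each.
The weights sum to 1/6.
So P(the cheque in envelope 4 | the presenter opened envelope 2 and envelope 3) = (1/12) / (1/6) = 1/2.

1/2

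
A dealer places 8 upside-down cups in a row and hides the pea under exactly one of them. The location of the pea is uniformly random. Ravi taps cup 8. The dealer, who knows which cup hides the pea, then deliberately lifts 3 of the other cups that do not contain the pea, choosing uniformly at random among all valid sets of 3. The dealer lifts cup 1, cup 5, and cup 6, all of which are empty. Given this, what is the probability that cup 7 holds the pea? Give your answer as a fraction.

Apply Bayes' rule, conditioning on where the pea actually is.
If it is under any of cups 1, 5, and 6 (prior 1/8 each): that cup was opened and seen not to hold the prize — ruled out; weight (1/8)·0 = 0 each.
If it is under any of cups 2, 3, 4, and 7 (prior 1/8 each): the dealer has 20 equally likely choices, so probability 1/20; weight (1/8)·(1/20) = 1/160 each.
If it is under cup 8 (prior 1/8): the dealer has 35 equally likely choices, so probability 1/35; weight (1/8)·(1/35) = 1/280.
The weights sum to 1/35.
So P(the pea under cup 7 | the dealer opened cup 1, cup 5, and cup 6) = (1/160) / (1/35) = 7/32.

7/32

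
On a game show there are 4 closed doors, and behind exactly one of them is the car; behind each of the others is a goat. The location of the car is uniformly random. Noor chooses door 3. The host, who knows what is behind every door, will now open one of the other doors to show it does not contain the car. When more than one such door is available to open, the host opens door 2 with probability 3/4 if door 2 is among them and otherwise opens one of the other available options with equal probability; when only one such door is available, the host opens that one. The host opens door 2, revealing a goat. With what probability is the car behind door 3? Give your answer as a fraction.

Consider each possible location of the car in turn.
If it is behind any of doors 1, 3, and 4 (prior 1/4 each): door 2 is available, opened with probability 3/4; weight (1/4)·(3/4) = 3/16 each.
If it is behind door 2 (prior 1/4): the host opened door 2, so this case is ruled out; weight (1/4)·0 = 0.
The weights sum to 9/16.
So P(the car behind door 3 | the host opened door 2) = (3/16) / (9/16) = 1/3.

1/3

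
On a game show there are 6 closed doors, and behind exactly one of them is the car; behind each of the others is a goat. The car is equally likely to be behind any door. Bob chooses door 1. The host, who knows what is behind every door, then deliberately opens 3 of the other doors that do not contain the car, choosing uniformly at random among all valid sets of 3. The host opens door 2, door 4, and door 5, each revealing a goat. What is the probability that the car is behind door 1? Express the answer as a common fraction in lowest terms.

Consider each possible location of the car in turn.
If it is behind door 1 (prior 1/6): the host has 10 equally likely choices, so probability 1/10; weight (1/6)·(1/10) = 1/60.
If it is behind any of doors 2, 4, and 5 (prior 1/6 each): that door was opened and seen not to hold the prize — ruled out; weight (1/6)·0 = 0 each.
If it is behind either of doors 3 and 6 (prior 1/6 each): the host has 4 equally likely choices, so probability 1/4; weight (1/6)·(1/4) = 1/24 each.
The weights sum to 1/10.
So P(the car behind door 1 | the host opened door 2, door 4, and door 5) = (1/60) / (1/10) = 1/6.

1/6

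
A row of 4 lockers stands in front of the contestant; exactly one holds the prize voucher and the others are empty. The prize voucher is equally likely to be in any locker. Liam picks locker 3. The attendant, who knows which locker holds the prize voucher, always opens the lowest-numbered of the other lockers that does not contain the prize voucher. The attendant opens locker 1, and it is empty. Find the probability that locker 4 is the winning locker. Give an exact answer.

1/3

Consider each possible location of the prize voucher in turn.
If it is in locker 1 (prior 1/4): the attendant opened locker 1, so this case is ruled out; weight (1/4)·0 = 0.
If it is in any of lockers 2, 3, and 4 (prior 1/4 each): locker 1 is the lowest-numbered option available, probability 1; weight (1/4)·1 = 1/4 each.
The weights sum to 3/4.
So P(the prize voucher in locker 4 | the attendant opened locker 1) = (1/4) / (3/4) = 1/3.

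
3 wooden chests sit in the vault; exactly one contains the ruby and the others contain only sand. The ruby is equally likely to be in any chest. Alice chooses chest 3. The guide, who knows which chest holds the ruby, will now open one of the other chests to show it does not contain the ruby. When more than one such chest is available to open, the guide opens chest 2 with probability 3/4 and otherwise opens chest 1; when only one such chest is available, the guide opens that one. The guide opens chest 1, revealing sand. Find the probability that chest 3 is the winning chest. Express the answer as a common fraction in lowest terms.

Condition on the true location of the ruby.
If it is in chest 1 (prior 1/3): the guide opened chest 1, so this case is ruled out; weight (1/3)·0 = 0.
If it is in chest 2 (prior 1/3): only chest 1 is available, probability 1; weight (1/3)·1 = 1/3.
If it is in chest 3 (prior 1/3): chest 2 is available but not opened, probability 1/4; weight (1/3)·(1/4) = 1/12.
The weights sum to 5/12.
So P(the ruby in chest 3 | the guide opened chest 1) = (1/12) / (5/12) = 1/5.

1/5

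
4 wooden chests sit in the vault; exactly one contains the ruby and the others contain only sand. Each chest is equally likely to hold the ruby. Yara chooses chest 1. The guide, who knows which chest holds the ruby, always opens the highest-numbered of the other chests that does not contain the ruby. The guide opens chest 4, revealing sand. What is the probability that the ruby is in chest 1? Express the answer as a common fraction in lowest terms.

1/3

Apply Bayes' rule, conditioning on where the ruby actually is.
If it is in any of chests 1, 2, and 3 (prior 1/4 each): chest 4 is the highest-numbered option available, probability 1; weight (1/4)·1 = 1/4 each.
If it is in chest 4 (prior 1/4): the guide opened chest 4, so this case is ruled out; weight (1/4)·0 = 0.
The weights sum to 3/4.
So P(the ruby in chest 1 | the guide opened chest 4) = (1/4) / (3/4) = 1/3.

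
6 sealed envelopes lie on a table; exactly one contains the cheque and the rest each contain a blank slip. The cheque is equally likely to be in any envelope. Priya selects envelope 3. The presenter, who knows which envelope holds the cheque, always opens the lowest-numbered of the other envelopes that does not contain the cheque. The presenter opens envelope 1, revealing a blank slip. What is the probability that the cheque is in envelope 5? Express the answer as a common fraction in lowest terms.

Condition on the true location of the cheque.
If it is in envelope 1 (prior 1/6): the presenter opened envelope 1, so this case is ruled out; weight (1/6)·0 = 0.
If it is in any of envelopes 2, 3, 4, 5, and 6 (prior 1/6 each): envelope 1 is the lowest-numbered option available, probability 1; weight (1/6)·1 = 1/6 each.
The weights sum to 5/6.
So P(the cheque in envelope 5 | the presenter opened envelope 1) = (1/6) / (5/6) = 1/5.

1/5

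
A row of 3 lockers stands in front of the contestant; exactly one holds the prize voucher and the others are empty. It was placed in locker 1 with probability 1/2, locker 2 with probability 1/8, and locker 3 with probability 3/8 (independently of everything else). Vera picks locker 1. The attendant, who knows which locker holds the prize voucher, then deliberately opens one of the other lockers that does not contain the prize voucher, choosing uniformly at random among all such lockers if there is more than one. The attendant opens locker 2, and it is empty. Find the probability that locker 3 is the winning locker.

3/5

Apply Bayes' rule, conditioning on where the prize voucher actually is.
If it is in locker 1 (prior 1/2): the attendant has 2 equally likely choices, so probability 1/2; weight (1/2)·(1/2) = 1/4.
If it is in locker 2 (prior 1/8): the attendant opened locker 2, so this case is ruled out; weight (1/8)·0 = 0.
If it is in locker 3 (prior 3/8): the attendant has no choice, probability 1; weight (3/8)·1 = 3/8.
The weights sum to 5/8.
So P(the prize voucher in locker 3 | the attendant opened locker 2) = (3/8) / (5/8) = 3/5.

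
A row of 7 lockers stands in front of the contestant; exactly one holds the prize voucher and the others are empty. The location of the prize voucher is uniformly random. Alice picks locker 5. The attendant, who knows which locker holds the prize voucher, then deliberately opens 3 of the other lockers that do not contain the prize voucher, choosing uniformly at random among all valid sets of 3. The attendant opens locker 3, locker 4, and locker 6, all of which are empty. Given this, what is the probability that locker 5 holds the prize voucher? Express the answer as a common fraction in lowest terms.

Apply Bayes' rule, conditioning on where the prize voucher actually is.
If it is in any of lockers 1, 2, and 7 (prior 1/7 each): the attendant has 10 equally likely choices, so probability 1/10; weight (1/7)·(1/10) = 1/70 each.
If it is in any of lockers 3, 4, and 6 (prior 1/7 each): that locker was opened and seen not to hold the prize — ruled out; weight (1/7)·0 = 0 each.
If it is in locker 5 (prior 1/7): the attendant has 20 equally likely choices, so probability 1/20; weight (1/7)·(1/20) = 1/140.
The weights sum to 1/20.
So P(the prize voucher in locker 5 | the attendant opened locker 3, locker 4, and locker 6) = (1/140) / (1/20) = 1/7.

1/7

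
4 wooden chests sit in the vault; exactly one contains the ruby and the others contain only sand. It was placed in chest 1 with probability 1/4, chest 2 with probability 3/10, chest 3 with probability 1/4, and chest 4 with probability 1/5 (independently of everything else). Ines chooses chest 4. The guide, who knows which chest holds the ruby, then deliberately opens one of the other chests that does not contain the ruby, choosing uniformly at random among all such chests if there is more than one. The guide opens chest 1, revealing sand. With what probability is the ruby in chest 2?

Apply Bayes' rule, conditioning on where the ruby actually is.
If it is in chest 1 (prior 1/4): the guide opened chest 1, so this case is ruled out; weight (1/4)·0 = 0.
If it is in chest 2 (prior 3/10): the guide has 2 equally likely choices, so probability 1/2; weight (3/10)·(1/2) = 3/20.
If it is in chest 3 (prior 1/4): the guide has 2 equally likely choices, so probability 1/2; weight (1/4)·(1/2) = 1/8.
If it is in chest 4 (prior 1/5): the guide has 3 equally likely choices, so probability 1/3; weight (1/5)·(1/3) = 1/15.
The weights sum to 41/120.
So P(the ruby in chest 2 | the guide opened chest 1) = (3/20) / (41/120) = 18/41.

18/41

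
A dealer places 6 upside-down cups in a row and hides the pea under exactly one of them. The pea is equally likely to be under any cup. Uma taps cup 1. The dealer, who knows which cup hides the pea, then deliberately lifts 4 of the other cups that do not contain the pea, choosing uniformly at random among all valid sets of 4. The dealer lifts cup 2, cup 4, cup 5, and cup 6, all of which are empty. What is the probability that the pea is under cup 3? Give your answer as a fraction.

5/6

Apply Bayes' rule, conditioning on where the pea actually is.
If it is under cup 1 (prior 1/6): the dealer has 5 equally likely choices, so probability 1/5; weight (1/6)·(1/5) = 1/30.
If it is under any of cups 2, 4, 5, and 6 (prior 1/6 each): that cup was opened and seen not to hold the prize — ruled out; weight (1/6)·0 = 0 each.
If it is under cup 3 (prior 1/6): the dealer has no choice, probability 1; weight (1/6)·1 = 1/6.
The weights sum to 1/5.
So P(the pea under cup 3 | the dealer opened cup 2, cup 4, cup 5, and cup 6) = (1/6) / (1/5) = 5/6.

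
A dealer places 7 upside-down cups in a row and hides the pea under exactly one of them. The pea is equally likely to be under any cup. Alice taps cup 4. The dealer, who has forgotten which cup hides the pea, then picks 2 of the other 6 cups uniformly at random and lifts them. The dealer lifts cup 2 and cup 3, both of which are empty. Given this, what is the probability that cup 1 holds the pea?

1/5

Consider each possible location of the pea in turn.
If it is under any of cups 1, 4, 5, 6, and 7 (prior 1/7 each): the dealer picks exactly this set with probability 1/15 regardless, and none is the prize; weight (1/7)·(1/15) = 1/105 each.
If it is under either of cups 2 and 3 (prior 1/7 each): that cup was opened and seen not to hold the prize — ruled out; weight (1/7)·0 = 0 each.
The weights sum to 1/21.
So P(the pea under cup 1 | the dealer opened cup 2 and cup 3) = (1/105) / (1/21) = 1/5.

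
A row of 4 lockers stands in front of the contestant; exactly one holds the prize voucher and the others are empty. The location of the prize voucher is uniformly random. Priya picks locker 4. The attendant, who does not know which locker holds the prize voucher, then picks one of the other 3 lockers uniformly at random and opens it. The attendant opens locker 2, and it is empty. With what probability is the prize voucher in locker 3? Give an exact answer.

1/3

Because the attendant chose which locker to open without knowing where the prize voucher is, the choice is independent of the prize location. Learning that locker 2 does not hold the prize voucher simply rules out that one location and leaves the remaining 3 lockers still equally likely by symmetry.
So P(the prize voucher in locker 3) = 1/3.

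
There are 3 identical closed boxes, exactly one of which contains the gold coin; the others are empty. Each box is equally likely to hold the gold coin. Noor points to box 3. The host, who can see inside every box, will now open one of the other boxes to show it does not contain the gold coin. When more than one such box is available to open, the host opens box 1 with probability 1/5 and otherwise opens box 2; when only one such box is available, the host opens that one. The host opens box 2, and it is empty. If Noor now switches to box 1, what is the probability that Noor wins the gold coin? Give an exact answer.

Consider each possible location of the gold coin in turn.
If it is in box 1 (prior 1/3): only box 2 is available, probability 1; weight (1/3)·1 = 1/3.
If it is in box 2 (prior 1/3): the host opened box 2, so this case is ruled out; weight (1/3)·0 = 0.
If it is in box 3 (prior 1/3): box 1 is available but not opened, probability 4/5; weight (1/3)·(4/5) = 4/15.
The weights sum to 3/5.
So P(the gold coin in box 1 | the host opened box 2) = (1/3) / (3/5) = 5/9.

5/9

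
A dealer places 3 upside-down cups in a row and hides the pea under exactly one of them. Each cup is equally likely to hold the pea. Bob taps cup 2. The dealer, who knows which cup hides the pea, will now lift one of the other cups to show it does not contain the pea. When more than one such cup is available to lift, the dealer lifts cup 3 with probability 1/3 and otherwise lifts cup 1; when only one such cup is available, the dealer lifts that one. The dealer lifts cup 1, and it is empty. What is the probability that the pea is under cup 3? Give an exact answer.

3/5

Consider each possible location of the pea in turn.
If it is under cup 1 (prior 1/3): the dealer opened cup 1, so this case is ruled out; weight (1/3)·0 = 0.
If it is under cup 2 (prior 1/3): cup 3 is available but not opened, probability 2/3; weight (1/3)·(2/3) = 2/9.
If it is under cup 3 (prior 1/3): only cup 1 is available, probability 1; weight (1/3)·1 = 1/3.
The weights sum to 5/9.
So P(the pea under cup 3 | the dealer opened cup 1) = (1/3) / (5/9) = 3/5.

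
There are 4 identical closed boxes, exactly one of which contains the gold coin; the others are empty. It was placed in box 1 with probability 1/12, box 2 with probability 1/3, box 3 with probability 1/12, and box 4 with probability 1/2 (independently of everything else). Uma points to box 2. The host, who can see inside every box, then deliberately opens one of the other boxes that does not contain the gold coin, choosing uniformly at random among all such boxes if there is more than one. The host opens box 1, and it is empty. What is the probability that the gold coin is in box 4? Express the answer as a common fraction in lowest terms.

18/29

Apply Bayes' rule, conditioning on where the gold coin actually is.
If it is in box 1 (prior 1/12): the host opened box 1, so this case is ruled out; weight (1/12)·0 = 0.
If it is in box 2 (prior 1/3): the host has 3 equally likely choices, so probability 1/3; weight (1/3)·(1/3) = 1/9.
If it is in box 3 (prior 1/12): the host has 2 equally likely choices, so probability 1/2; weight (1/12)·(1/2) = 1/24.
If it is in box 4 (prior 1/2): the host has 2 equally likely choices, so probability 1/2; weight (1/2)·(1/2) = 1/4.
The weights sum to 29/72.
So P(the gold coin in box 4 | the host opened box 1) = (1/4) / (29/72) = 18/29.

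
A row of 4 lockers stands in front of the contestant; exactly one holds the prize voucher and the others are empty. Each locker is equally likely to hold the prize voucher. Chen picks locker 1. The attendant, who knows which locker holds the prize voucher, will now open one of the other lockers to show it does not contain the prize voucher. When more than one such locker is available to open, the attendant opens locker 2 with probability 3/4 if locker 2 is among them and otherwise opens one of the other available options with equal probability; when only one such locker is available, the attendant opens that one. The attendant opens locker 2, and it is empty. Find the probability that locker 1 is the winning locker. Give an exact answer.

Apply Bayes' rule, conditioning on where the prize voucher actually is.
If it is in any of lockers 1, 3, and 4 (prior 1/4 each): locker 2 is available, opened with probability 3/4; weight (1/4)·(3/4) = 3/16 each.
If it is in locker 2 (prior 1/4): the attendant opened locker 2, so this case is ruled out; weight (1/4)·0 = 0.
The weights sum to 9/16.
So P(the prize voucher in locker 1 | the attendant opened locker 2) = (3/16) / (9/16) = 1/3.

1/3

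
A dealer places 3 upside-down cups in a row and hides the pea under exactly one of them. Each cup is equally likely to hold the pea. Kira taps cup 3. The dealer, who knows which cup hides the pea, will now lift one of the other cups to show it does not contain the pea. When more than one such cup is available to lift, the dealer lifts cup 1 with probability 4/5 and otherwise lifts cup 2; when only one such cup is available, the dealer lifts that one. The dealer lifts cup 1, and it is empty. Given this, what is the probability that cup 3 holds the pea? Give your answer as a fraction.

Consider each possible location of the pea in turn.
If it is under cup 1 (prior 1/3): the dealer opened cup 1, so this case is ruled out; weight (1/3)·0 = 0.
If it is under cup 2 (prior 1/3): only cup 1 is available, probability 1; weight (1/3)·1 = 1/3.
If it is under cup 3 (prior 1/3): cup 1 is available, opened with probability 4/5; weight (1/3)·(4/5) = 4/15.
The weights sum to 3/5.
So P(the pea under cup 3 | the dealer opened cup 1) = (4/15) / (3/5) = 4/9.

4/9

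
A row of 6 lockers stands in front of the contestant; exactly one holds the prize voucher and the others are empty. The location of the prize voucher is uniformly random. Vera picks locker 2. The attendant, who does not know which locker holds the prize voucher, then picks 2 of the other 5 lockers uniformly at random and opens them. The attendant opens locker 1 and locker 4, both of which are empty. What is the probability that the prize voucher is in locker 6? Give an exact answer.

Because the attendant chose which lockers to open without knowing where the prize voucher is, the choice is independent of the prize location. Learning that none of the 2 opened lockers holds the prize voucher simply rules out those 2 locations and leaves the remaining 4 lockers still equally likely by symmetry.
So P(the prize voucher in locker 6) = 1/4.

1/4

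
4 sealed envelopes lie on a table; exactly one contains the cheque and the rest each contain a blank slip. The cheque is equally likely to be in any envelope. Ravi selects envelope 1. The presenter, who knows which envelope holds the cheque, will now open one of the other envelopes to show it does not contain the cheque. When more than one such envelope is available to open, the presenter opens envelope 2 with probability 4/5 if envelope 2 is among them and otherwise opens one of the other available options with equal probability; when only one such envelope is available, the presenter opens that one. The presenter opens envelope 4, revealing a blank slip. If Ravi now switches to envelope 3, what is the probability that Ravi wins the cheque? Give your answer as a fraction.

Condition on the true location of the cheque.
If it is in envelope 1 (prior 1/4): envelope 2 is available but not opened; envelope 4 gets probability (1 − 4/5)/2 = 1/10; weight (1/4)·(1/10) = 1/40.
If it is in envelope 2 (prior 1/4): envelope 2 holds the prize so is unavailable; the presenter chooses uniformly among the 2 others, probability 1/2; weight (1/4)·(1/2) = 1/8.
If it is in envelope 3 (prior 1/4): envelope 2 is available but not opened, probability 1/5; weight (1/4)·(1/5) = 1/20.
If it is in envelope 4 (prior 1/4): the presenter opened envelope 4, so this case is ruled out; weight (1/4)·0 = 0.
The weights sum to 1/5.
So P(the cheque in envelope 3 | the presenter opened envelope 4) = (1/20) / (1/5) = 1/4.

1/4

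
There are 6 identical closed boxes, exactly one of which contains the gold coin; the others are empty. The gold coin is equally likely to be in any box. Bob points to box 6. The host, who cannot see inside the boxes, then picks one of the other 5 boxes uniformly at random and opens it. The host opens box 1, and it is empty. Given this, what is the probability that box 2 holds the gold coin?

Apply Bayes' rule, conditioning on where the gold coin actually is.
If it is in box 1 (prior 1/6): the host opened box 1, so this case is ruled out; weight (1/6)·0 = 0.
If it is in any of boxes 2, 3, 4, 5, and 6 (prior 1/6 each): the host picks box 1 with probability 1/5 regardless, and it is not the prize; weight (1/6)·(1/5) = 1/30 each.
The weights sum to 1/6.
So P(the gold coin in box 2 | the host opened box 1) = (1/30) / (1/6) = 1/5.

1/5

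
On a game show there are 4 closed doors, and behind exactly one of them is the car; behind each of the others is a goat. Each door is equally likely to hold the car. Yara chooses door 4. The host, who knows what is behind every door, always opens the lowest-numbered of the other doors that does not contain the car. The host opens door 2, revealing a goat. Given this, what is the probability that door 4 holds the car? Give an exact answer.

0

Apply Bayes' rule, conditioning on where the car actually is.
If it is behind door 1 (prior 1/4): door 2 is the lowest-numbered option available, probability 1; weight (1/4)·1 = 1/4.
If it is behind door 2 (prior 1/4): the host opened door 2, so this case is ruled out; weight (1/4)·0 = 0.
If it is behind either of doors 3 and 4 (prior 1/4 each): the host would have opened door 1 instead, probability 0; weight (1/4)·0 = 0 each.
The weights sum to 1/4.
So P(the car behind door 4 | the host opened door 2) = 0 / (1/4) = 0.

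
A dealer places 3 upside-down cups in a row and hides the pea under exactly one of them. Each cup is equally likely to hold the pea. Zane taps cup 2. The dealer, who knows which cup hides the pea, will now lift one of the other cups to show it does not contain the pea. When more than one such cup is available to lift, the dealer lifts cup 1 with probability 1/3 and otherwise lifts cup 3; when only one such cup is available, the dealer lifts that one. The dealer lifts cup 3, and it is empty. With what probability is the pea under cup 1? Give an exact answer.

3/5

Apply Bayes' rule, conditioning on where the pea actually is.
If it is under cup 1 (prior 1/3): only cup 3 is available, probability 1; weight (1/3)·1 = 1/3.
If it is under cup 2 (prior 1/3): cup 1 is available but not opened, probability 2/3; weight (1/3)·(2/3) = 2/9.
If it is under cup 3 (prior 1/3): the dealer opened cup 3, so this case is ruled out; weight (1/3)·0 = 0.
The weights sum to 5/9.
So P(the pea under cup 1 | the dealer opened cup 3) = (1/3) / (5/9) = 3/5.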